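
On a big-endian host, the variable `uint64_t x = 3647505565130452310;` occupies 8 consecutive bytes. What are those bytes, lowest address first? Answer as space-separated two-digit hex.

32 9E 8A FC 75 DC 6D 56

3647505565130452310 in hexadecimal, padded to 64 bits, is 0x329E8AFC75DC6D56.
Split into bytes (most-significant first): 32 9E 8A FC 75 DC 6D 56.
Big-endian: lowest address holds the most-significant byte.
So the memory order matches the most-significant-first order: 32 9E 8A FC 75 DC 6D 56.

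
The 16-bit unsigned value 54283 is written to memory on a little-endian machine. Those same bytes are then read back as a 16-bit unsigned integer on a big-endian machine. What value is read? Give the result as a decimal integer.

3028

54283 in 16-bit hexadecimal is 0xD40B.
Stored little-endian, the bytes at ascending addresses are 0B D4.
Read back as big-endian, the last byte is least significant, giving 0x0BD4.
0x0BD4 = 3028.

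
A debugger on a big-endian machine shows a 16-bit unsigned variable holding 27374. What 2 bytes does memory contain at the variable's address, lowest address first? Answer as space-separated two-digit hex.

6A EE

27374 in hexadecimal, padded to 16 bits, is 0x6AEE.
Split into bytes (most-significant first): 6A EE.
In big-endian order the high byte comes first in memory.
So the memory order matches the most-significant-first order: 6A EE.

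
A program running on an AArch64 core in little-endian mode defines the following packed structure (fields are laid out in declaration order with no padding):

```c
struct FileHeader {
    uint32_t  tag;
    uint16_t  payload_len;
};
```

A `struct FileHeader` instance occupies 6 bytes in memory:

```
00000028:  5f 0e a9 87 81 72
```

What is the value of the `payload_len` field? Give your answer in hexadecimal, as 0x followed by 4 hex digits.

0x7281

`payload_len` follows `tag` (4 bytes), so it starts at byte offset 4 and occupies 2 bytes.
Bytes at offsets 4..5: 81 72.
Little-endian stores the least-significant byte at the lowest address.
Reassemble most-significant byte first: 72 81 → 0x7281.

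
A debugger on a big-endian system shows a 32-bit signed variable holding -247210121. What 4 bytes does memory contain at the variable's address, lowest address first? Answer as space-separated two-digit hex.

Two's complement of -247210121 in 32 bits: 247210121 = 0x0EBC2089; invert → 0xF143DF76; add 1 → 0xF143DF77.
Split into bytes (most-significant first): F1 43 DF 77.
In big-endian order the high byte comes first in memory.
So the memory order matches the most-significant-first order: F1 43 DF 77.

F1 43 DF 77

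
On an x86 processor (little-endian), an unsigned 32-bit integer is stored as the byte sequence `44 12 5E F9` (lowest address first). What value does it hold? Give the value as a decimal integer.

4183691844

Little-endian stores the least-significant byte at the lowest address.
Reassemble most-significant byte first: F9 5E 12 44 → 0xF95E1244.
0xF95E1244 = 4183691844.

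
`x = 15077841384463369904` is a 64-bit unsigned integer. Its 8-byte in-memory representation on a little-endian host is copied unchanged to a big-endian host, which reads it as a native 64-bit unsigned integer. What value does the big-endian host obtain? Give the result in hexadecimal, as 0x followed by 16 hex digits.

15077841384463369904 in 64-bit hexadecimal is 0xD13F40DA749F86B0.
Stored little-endian, the bytes at ascending addresses are B0 86 9F 74 DA 40 3F D1.
Read back as big-endian, the last byte is least significant, giving 0xB0869F74DA403FD1.

0xB0869F74DA403FD1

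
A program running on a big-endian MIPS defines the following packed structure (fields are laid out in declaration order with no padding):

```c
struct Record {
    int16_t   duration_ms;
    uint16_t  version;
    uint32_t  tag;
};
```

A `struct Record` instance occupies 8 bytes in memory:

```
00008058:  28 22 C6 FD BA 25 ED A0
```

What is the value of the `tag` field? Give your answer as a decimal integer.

3123047840

`tag` follows `duration_ms` (2 B), `version` (2 B), so it starts at offset 2 + 2 = 4 and occupies 4 bytes.
Bytes at offsets 4..7: BA 25 ED A0.
In big-endian order the high byte comes first in memory.
The bytes are already most-significant first: 0xBA25EDA0.
0xBA25EDA0 = 3123047840.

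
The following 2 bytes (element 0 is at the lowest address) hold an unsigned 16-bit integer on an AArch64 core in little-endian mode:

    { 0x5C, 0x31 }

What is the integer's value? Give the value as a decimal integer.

12636

Little-endian stores the least-significant byte at the lowest address.
Reassemble most-significant byte first: 31 5C → 0x315C.
0x315C = 12636.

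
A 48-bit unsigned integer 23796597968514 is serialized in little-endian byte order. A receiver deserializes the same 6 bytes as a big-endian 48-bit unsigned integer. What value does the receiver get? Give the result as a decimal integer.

23796597968514 in 48-bit hexadecimal is 0x15A493C4CE82.
Stored little-endian, the bytes at ascending addresses are 82 CE C4 93 A4 15.
Read back as big-endian, the last byte is least significant, giving 0x82CEC493A415.
0x82CEC493A415 = 143824572883989.

143824572883989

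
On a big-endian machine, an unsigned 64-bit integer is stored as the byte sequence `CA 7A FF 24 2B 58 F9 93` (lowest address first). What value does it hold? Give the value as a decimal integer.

Big-endian: lowest address holds the most-significant byte.
The bytes are already most-significant first: 0xCA7AFF242B58F993.
0xCA7AFF242B58F993 = 14590254473631299987.

14590254473631299987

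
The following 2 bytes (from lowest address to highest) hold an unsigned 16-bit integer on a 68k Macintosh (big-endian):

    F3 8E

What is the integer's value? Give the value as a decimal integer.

Big-endian stores the most-significant byte at the lowest address.
The bytes are already most-significant first: 0xF38E.
0xF38E = 62350.

62350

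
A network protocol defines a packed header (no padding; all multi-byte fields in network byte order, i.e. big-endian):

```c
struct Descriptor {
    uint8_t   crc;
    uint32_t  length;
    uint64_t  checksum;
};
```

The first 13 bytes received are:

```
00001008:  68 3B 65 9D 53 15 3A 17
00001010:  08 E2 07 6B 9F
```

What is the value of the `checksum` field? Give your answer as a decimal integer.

`checksum` follows `crc` (1 B), `length` (4 B), so it starts at offset 1 + 4 = 5 and occupies 8 bytes.
Bytes at offsets 5..12: 15 3A 17 08 E2 07 6B 9F.
In big-endian order the high byte comes first in memory.
The bytes are already most-significant first: 0x153A1708E2076B9F.
0x153A1708E2076B9F = 1529560350365019039.

1529560350365019039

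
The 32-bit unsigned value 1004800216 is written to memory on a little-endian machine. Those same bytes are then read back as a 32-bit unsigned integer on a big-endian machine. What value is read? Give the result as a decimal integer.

1004800216 in 32-bit hexadecimal is 0x3BE408D8.
Stored little-endian, the bytes at ascending addresses are D8 08 E4 3B.
Read back as big-endian, the last byte is least significant, giving 0xD808E43B.
0xD808E43B = 3624461371.

3624461371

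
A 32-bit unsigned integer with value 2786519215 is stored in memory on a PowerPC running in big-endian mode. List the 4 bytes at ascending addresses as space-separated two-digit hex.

2786519215 in hexadecimal, padded to 32 bits, is 0xA616E8AF.
Split into bytes (most-significant first): A6 16 E8 AF.
Big-endian stores the most-significant byte at the lowest address.
So the memory order matches the most-significant-first order: A6 16 E8 AF.

A6 16 E8 AF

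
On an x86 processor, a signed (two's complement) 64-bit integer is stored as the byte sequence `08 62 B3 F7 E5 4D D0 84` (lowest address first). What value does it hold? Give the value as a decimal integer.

-8876509215448669688

In little-endian order the low byte comes first in memory.
Reassemble most-significant byte first: 84 D0 4D E5 F7 B3 62 08 → 0x84D04DE5F7B36208.
Top bit is set, so as a signed 64-bit value this is 0x84D04DE5F7B36208 − 2^64 = -8876509215448669688.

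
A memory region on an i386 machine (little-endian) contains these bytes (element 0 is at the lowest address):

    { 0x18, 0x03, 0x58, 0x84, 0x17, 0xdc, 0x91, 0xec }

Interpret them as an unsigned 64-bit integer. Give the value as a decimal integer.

17046648058136757016

In little-endian order the low byte comes first in memory.
Reassemble most-significant byte first: EC 91 DC 17 84 58 03 18 → 0xEC91DC1784580318.
0xEC91DC1784580318 = 17046648058136757016.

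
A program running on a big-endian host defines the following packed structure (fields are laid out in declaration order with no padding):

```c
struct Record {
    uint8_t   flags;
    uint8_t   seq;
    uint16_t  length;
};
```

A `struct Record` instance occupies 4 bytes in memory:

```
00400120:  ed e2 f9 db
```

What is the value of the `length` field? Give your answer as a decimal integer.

`length` follows `flags` (1 B), `seq` (1 B), so it starts at offset 1 + 1 = 2 and occupies 2 bytes.
Bytes at offsets 2..3: F9 DB.
Big-endian: lowest address holds the most-significant byte.
The bytes are already most-significant first: 0xF9DB.
0xF9DB = 63963.

63963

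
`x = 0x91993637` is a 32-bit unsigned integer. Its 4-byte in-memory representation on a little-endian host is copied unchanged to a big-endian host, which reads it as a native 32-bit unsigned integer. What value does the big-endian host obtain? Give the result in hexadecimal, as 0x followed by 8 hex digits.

Stored little-endian, the bytes at ascending addresses are 37 36 99 91.
Read back as big-endian, the last byte is least significant, giving 0x37369991.

0x37369991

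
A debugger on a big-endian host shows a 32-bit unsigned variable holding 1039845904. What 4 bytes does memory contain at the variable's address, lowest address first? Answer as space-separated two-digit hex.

3D FA CA 10

1039845904 in hexadecimal, padded to 32 bits, is 0x3DFACA10.
Split into bytes (most-significant first): 3D FA CA 10.
Big-endian stores the most-significant byte at the lowest address.
So the memory order matches the most-significant-first order: 3D FA CA 10.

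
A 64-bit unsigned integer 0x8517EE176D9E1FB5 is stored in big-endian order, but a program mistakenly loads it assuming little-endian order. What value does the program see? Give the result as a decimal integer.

13051324436533090181

Stored big-endian, the bytes at ascending addresses are 85 17 EE 17 6D 9E 1F B5.
Read back as little-endian, the first byte is least significant, giving 0xB51F9E6D17EE1785.
0xB51F9E6D17EE1785 = 13051324436533090181.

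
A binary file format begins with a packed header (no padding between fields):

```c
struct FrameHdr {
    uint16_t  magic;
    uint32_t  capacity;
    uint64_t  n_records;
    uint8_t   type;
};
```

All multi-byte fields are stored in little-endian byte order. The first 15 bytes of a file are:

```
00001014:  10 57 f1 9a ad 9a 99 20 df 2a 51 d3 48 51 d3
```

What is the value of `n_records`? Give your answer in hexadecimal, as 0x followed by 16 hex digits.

0x5148D3512ADF2099

`n_records` follows `magic` (2 B), `capacity` (4 B), so it starts at offset 2 + 4 = 6 and occupies 8 bytes.
Bytes at offsets 6..13: 99 20 DF 2A 51 D3 48 51.
Little-endian stores the least-significant byte at the lowest address.
Reassemble most-significant byte first: 51 48 D3 51 2A DF 20 99 → 0x5148D3512ADF2099.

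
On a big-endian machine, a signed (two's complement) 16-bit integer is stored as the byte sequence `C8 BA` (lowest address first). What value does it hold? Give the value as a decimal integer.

-14150

Big-endian: lowest address holds the most-significant byte.
The bytes are already most-significant first: 0xC8BA.
Top bit is set, so as a signed 16-bit value this is 0xC8BA − 2^16 = -14150.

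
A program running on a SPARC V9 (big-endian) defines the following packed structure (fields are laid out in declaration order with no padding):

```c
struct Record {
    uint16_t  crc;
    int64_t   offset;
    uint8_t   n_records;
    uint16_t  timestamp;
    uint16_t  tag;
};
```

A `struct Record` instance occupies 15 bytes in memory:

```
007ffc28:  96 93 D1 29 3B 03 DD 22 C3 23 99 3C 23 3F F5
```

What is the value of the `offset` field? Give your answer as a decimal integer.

-3375101557956492509

`offset` follows `crc` (2 bytes), so it starts at byte offset 2 and occupies 8 bytes.
Bytes at offsets 2..9: D1 29 3B 03 DD 22 C3 23.
In big-endian order the high byte comes first in memory.
The bytes are already most-significant first: 0xD1293B03DD22C323.
Top bit is set, so as a signed 64-bit value this is 0xD1293B03DD22C323 − 2^64 = -3375101557956492509.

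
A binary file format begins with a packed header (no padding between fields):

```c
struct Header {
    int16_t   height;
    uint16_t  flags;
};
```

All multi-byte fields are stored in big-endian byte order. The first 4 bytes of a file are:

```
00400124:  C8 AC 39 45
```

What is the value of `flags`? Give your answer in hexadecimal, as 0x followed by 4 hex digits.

0x3945

`flags` follows `height` (2 bytes), so it starts at byte offset 2 and occupies 2 bytes.
Bytes at offsets 2..3: 39 45.
Big-endian: lowest address holds the most-significant byte.
The bytes are already most-significant first: 0x3945.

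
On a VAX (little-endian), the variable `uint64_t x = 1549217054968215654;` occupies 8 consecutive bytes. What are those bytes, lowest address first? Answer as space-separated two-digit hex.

1549217054968215654 in hexadecimal, padded to 64 bits, is 0x157FECB4115B7866.
Split into bytes (most-significant first): 15 7F EC B4 11 5B 78 66.
In little-endian order the low byte comes first in memory.
So at ascending addresses the bytes are 66 78 5B 11 B4 EC 7F 15.

66 78 5B 11 B4 EC 7F 15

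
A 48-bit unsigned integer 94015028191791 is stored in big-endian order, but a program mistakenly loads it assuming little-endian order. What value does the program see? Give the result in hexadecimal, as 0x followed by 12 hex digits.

0x2FE25B948155

94015028191791 in 48-bit hexadecimal is 0x5581945BE22F.
Stored big-endian, the bytes at ascending addresses are 55 81 94 5B E2 2F.
Read back as little-endian, the first byte is least significant, giving 0x2FE25B948155.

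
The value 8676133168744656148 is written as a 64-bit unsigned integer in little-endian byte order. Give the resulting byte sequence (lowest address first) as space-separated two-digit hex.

14 6D 02 1B 26 D1 67 78

8676133168744656148 in hexadecimal, padded to 64 bits, is 0x7867D1261B026D14.
Split into bytes (most-significant first): 78 67 D1 26 1B 02 6D 14.
Little-endian: lowest address holds the least-significant byte.
So at ascending addresses the bytes are 14 6D 02 1B 26 D1 67 78.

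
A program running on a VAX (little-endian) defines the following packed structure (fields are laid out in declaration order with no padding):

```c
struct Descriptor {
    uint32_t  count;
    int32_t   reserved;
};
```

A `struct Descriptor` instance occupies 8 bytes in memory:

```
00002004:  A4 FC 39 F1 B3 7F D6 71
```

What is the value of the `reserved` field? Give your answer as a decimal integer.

`reserved` follows `count` (4 bytes), so it starts at byte offset 4 and occupies 4 bytes.
Bytes at offsets 4..7: B3 7F D6 71.
Little-endian: lowest address holds the least-significant byte.
Reassemble most-significant byte first: 71 D6 7F B3 → 0x71D67FB3.
0x71D67FB3 = 1909882803.

1909882803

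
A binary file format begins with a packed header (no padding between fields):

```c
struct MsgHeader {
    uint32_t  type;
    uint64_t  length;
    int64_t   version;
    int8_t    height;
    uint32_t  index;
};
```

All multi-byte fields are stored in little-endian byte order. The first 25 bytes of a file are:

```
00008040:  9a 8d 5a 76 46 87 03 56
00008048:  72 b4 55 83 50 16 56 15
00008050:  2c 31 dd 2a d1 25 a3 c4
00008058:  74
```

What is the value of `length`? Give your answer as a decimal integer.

`length` follows `type` (4 bytes), so it starts at byte offset 4 and occupies 8 bytes.
Bytes at offsets 4..11: 46 87 03 56 72 B4 55 83.
In little-endian order the low byte comes first in memory.
Reassemble most-significant byte first: 83 55 B4 72 56 03 87 46 → 0x8355B47256038746.
0x8355B47256038746 = 9463668595151308614.

9463668595151308614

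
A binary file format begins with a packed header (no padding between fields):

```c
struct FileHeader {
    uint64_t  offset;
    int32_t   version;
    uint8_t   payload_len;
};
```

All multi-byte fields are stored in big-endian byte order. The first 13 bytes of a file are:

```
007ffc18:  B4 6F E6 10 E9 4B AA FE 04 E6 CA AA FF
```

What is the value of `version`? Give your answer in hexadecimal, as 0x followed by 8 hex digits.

`version` follows `offset` (8 bytes), so it starts at byte offset 8 and occupies 4 bytes.
Bytes at offsets 8..11: 04 E6 CA AA.
Big-endian: lowest address holds the most-significant byte.
The bytes are already most-significant first: 0x04E6CAAA.

0x04E6CAAA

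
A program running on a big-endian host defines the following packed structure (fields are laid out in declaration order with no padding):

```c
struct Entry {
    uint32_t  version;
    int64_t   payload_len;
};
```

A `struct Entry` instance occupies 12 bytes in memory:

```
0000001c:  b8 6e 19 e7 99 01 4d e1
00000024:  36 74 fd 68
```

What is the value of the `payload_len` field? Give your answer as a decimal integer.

-7421565081253249688

`payload_len` follows `version` (4 bytes), so it starts at byte offset 4 and occupies 8 bytes.
Bytes at offsets 4..11: 99 01 4D E1 36 74 FD 68.
Big-endian: lowest address holds the most-significant byte.
The bytes are already most-significant first: 0x99014DE13674FD68.
Top bit is set, so as a signed 64-bit value this is 0x99014DE13674FD68 − 2^64 = -7421565081253249688.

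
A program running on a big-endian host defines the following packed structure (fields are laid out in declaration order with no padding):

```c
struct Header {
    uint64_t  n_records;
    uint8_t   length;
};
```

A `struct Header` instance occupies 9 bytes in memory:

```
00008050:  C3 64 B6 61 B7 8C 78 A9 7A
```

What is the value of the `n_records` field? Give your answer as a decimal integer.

`n_records` is the first field, at byte offset 0, occupying 8 bytes.
Bytes at offsets 0..7: C3 64 B6 61 B7 8C 78 A9.
Big-endian: lowest address holds the most-significant byte.
The bytes are already most-significant first: 0xC364B661B78C78A9.
0xC364B661B78C78A9 = 14079578865874532521.

14079578865874532521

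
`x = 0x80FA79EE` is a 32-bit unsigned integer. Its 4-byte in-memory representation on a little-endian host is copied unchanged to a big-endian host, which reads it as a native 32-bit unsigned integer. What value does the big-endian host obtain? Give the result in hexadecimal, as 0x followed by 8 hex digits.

0xEE79FA80

Stored little-endian, the bytes at ascending addresses are EE 79 FA 80.
Read back as big-endian, the last byte is least significant, giving 0xEE79FA80.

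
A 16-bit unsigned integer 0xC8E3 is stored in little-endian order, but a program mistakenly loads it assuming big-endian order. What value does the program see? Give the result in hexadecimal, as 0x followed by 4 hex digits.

0xE3C8

Stored little-endian, the bytes at ascending addresses are E3 C8.
Read back as big-endian, the last byte is least significant, giving 0xE3C8.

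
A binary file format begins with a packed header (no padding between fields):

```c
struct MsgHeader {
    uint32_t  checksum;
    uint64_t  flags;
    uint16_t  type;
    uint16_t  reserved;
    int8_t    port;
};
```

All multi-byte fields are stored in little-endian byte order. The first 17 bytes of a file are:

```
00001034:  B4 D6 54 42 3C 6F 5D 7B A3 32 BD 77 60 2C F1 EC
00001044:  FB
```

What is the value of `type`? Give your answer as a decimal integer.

11360

`type` follows `checksum` (4 B), `flags` (8 B), so it starts at offset 4 + 8 = 12 and occupies 2 bytes.
Bytes at offsets 12..13: 60 2C.
In little-endian order the low byte comes first in memory.
Reassemble most-significant byte first: 2C 60 → 0x2C60.
0x2C60 = 11360.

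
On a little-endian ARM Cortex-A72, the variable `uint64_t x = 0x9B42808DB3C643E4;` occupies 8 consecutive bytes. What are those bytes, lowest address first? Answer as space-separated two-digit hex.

Split into bytes (most-significant first): 9B 42 80 8D B3 C6 43 E4.
Little-endian: lowest address holds the least-significant byte.
So at ascending addresses the bytes are E4 43 C6 B3 8D 80 42 9B.

E4 43 C6 B3 8D 80 42 9B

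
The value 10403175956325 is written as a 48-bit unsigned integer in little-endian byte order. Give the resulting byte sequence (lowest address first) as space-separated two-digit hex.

10403175956325 in hexadecimal, padded to 48 bits, is 0x09762D9B7F65.
Split into bytes (most-significant first): 09 76 2D 9B 7F 65.
Little-endian: lowest address holds the least-significant byte.
So at ascending addresses the bytes are 65 7F 9B 2D 76 09.

65 7F 9B 2D 76 09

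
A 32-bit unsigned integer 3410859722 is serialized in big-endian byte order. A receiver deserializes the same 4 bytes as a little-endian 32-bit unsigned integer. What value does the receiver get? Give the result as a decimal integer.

3410859722 in 32-bit hexadecimal is 0xCB4D96CA.
Stored big-endian, the bytes at ascending addresses are CB 4D 96 CA.
Read back as little-endian, the first byte is least significant, giving 0xCA964DCB.
0xCA964DCB = 3398847947.

3398847947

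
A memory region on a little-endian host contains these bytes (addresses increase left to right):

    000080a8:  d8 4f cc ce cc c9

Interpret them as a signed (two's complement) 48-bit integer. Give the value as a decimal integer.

-59593496703016

Little-endian stores the least-significant byte at the lowest address.
Reassemble most-significant byte first: C9 CC CE CC 4F D8 → 0xC9CCCECC4FD8.
Top bit is set, so as a signed 48-bit value this is 0xC9CCCECC4FD8 − 2^48 = -59593496703016.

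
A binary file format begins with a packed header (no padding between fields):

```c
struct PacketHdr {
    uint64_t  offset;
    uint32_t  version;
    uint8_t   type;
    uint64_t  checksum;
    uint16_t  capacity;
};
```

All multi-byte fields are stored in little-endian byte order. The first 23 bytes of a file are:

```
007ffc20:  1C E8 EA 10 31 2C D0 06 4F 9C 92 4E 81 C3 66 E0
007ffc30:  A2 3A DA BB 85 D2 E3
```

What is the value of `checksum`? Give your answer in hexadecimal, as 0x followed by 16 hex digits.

`checksum` follows `offset` (8 B), `version` (4 B), `type` (1 B), so it starts at offset 8 + 4 + 1 = 13 and occupies 8 bytes.
Bytes at offsets 13..20: C3 66 E0 A2 3A DA BB 85.
Little-endian: lowest address holds the least-significant byte.
Reassemble most-significant byte first: 85 BB DA 3A A2 E0 66 C3 → 0x85BBDA3AA2E066C3.

0x85BBDA3AA2E066C3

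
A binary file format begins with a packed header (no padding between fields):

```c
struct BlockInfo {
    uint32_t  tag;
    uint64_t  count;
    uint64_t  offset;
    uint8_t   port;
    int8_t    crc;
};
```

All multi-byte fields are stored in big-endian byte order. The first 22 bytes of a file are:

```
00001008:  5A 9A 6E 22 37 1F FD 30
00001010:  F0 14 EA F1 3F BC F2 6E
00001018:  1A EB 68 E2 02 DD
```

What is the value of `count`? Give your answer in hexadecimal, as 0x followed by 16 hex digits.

0x371FFD30F014EAF1

`count` follows `tag` (4 bytes), so it starts at byte offset 4 and occupies 8 bytes.
Bytes at offsets 4..11: 37 1F FD 30 F0 14 EA F1.
In big-endian order the high byte comes first in memory.
The bytes are already most-significant first: 0x371FFD30F014EAF1.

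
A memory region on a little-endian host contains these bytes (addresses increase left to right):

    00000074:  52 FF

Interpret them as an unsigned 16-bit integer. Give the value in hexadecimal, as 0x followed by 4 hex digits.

0xFF52

Little-endian stores the least-significant byte at the lowest address.
Reassemble most-significant byte first: FF 52 → 0xFF52.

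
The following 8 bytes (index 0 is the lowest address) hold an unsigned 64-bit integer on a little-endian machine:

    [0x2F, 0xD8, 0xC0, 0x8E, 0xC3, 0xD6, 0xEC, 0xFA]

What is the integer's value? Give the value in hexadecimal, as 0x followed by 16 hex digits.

0xFAECD6C38EC0D82F

In little-endian order the low byte comes first in memory.
Reassemble most-significant byte first: FA EC D6 C3 8E C0 D8 2F → 0xFAECD6C38EC0D82F.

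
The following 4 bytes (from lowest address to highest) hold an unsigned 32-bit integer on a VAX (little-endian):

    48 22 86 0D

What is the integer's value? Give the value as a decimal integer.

226894408

Little-endian stores the least-significant byte at the lowest address.
Reassemble most-significant byte first: 0D 86 22 48 → 0x0D862248.
0x0D862248 = 226894408.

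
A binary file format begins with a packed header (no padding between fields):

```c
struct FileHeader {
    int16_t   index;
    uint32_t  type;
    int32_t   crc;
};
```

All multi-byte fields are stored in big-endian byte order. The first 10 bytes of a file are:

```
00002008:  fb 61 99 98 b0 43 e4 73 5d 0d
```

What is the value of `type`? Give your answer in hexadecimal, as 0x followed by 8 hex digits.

0x9998B043

`type` follows `index` (2 bytes), so it starts at byte offset 2 and occupies 4 bytes.
Bytes at offsets 2..5: 99 98 B0 43.
Big-endian: lowest address holds the most-significant byte.
The bytes are already most-significant first: 0x9998B043.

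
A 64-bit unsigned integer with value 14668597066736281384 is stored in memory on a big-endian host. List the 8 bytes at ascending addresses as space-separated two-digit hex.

14668597066736281384 in hexadecimal, padded to 64 bits, is 0xCB9153508C272728.
Split into bytes (most-significant first): CB 91 53 50 8C 27 27 28.
Big-endian stores the most-significant byte at the lowest address.
So the memory order matches the most-significant-first order: CB 91 53 50 8C 27 27 28.

CB 91 53 50 8C 27 27 28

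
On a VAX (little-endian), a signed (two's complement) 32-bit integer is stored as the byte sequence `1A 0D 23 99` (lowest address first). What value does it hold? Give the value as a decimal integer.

Little-endian stores the least-significant byte at the lowest address.
Reassemble most-significant byte first: 99 23 0D 1A → 0x99230D1A.
Top bit is set, so as a signed 32-bit value this is 0x99230D1A − 2^32 = -1725756134.

-1725756134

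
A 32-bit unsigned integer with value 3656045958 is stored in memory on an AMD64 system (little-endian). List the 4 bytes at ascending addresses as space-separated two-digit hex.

86 D5 EA D9

3656045958 in hexadecimal, padded to 32 bits, is 0xD9EAD586.
Split into bytes (most-significant first): D9 EA D5 86.
Little-endian: lowest address holds the least-significant byte.
So at ascending addresses the bytes are 86 D5 EA D9.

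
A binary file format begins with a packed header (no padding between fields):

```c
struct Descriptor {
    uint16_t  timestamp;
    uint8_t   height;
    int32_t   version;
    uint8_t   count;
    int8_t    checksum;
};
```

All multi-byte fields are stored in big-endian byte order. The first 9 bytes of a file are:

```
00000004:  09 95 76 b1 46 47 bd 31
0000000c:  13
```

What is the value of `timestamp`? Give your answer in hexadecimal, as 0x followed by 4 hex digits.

`timestamp` is the first field, at byte offset 0, occupying 2 bytes.
Bytes at offsets 0..1: 09 95.
Big-endian: lowest address holds the most-significant byte.
The bytes are already most-significant first: 0x0995.

0x0995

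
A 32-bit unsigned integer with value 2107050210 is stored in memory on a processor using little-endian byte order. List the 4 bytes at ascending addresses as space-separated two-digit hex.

2107050210 in hexadecimal, padded to 32 bits, is 0x7D9708E2.
Split into bytes (most-significant first): 7D 97 08 E2.
Little-endian: lowest address holds the least-significant byte.
So at ascending addresses the bytes are E2 08 97 7D.

E2 08 97 7D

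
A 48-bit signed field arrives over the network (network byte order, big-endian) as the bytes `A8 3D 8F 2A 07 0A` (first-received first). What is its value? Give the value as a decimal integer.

Big-endian: lowest address holds the most-significant byte.
The bytes are already most-significant first: 0xA83D8F2A070A.
Top bit is set, so as a signed 48-bit value this is 0xA83D8F2A070A − 2^48 = -96492628343030.

-96492628343030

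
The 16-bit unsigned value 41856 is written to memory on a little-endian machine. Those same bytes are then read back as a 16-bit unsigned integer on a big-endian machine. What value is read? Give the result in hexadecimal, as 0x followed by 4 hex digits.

41856 in 16-bit hexadecimal is 0xA380.
Stored little-endian, the bytes at ascending addresses are 80 A3.
Read back as big-endian, the last byte is least significant, giving 0x80A3.

0x80A3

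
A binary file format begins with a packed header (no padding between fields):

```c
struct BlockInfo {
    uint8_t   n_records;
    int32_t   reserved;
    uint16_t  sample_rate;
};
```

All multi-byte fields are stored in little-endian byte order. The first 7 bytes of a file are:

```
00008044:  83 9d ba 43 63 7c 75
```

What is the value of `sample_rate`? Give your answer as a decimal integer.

30076

`sample_rate` follows `n_records` (1 B), `reserved` (4 B), so it starts at offset 1 + 4 = 5 and occupies 2 bytes.
Bytes at offsets 5..6: 7C 75.
Little-endian: lowest address holds the least-significant byte.
Reassemble most-significant byte first: 75 7C → 0x757C.
0x757C = 30076.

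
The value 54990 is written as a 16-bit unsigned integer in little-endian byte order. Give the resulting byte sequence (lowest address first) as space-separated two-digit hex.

54990 in hexadecimal, padded to 16 bits, is 0xD6CE.
Split into bytes (most-significant first): D6 CE.
Little-endian stores the least-significant byte at the lowest address.
So at ascending addresses the bytes are CE D6.

CE D6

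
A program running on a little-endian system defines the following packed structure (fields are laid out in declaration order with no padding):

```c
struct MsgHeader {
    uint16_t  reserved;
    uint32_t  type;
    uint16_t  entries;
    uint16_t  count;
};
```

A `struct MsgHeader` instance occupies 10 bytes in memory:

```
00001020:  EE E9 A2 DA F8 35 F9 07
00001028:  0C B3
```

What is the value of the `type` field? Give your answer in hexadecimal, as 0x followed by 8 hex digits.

`type` follows `reserved` (2 bytes), so it starts at byte offset 2 and occupies 4 bytes.
Bytes at offsets 2..5: A2 DA F8 35.
Little-endian stores the least-significant byte at the lowest address.
Reassemble most-significant byte first: 35 F8 DA A2 → 0x35F8DAA2.

0x35F8DAA2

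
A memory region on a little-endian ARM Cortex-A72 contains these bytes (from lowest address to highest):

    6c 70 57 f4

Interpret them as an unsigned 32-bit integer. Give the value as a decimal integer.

4099371116

Little-endian: lowest address holds the least-significant byte.
Reassemble most-significant byte first: F4 57 70 6C → 0xF457706C.
0xF457706C = 4099371116.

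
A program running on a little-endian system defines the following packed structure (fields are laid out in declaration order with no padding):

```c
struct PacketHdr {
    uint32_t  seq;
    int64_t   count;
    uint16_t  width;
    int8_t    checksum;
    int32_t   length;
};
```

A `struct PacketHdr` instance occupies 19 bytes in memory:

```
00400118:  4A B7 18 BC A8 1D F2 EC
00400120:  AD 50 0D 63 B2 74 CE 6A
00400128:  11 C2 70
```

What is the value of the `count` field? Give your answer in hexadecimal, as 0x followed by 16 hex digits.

`count` follows `seq` (4 bytes), so it starts at byte offset 4 and occupies 8 bytes.
Bytes at offsets 4..11: A8 1D F2 EC AD 50 0D 63.
In little-endian order the low byte comes first in memory.
Reassemble most-significant byte first: 63 0D 50 AD EC F2 1D A8 → 0x630D50ADECF21DA8.

0x630D50ADECF21DA8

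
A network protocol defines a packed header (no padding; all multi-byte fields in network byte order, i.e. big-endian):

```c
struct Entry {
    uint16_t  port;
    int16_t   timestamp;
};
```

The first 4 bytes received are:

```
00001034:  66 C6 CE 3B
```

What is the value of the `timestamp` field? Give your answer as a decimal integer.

`timestamp` follows `port` (2 bytes), so it starts at byte offset 2 and occupies 2 bytes.
Bytes at offsets 2..3: CE 3B.
Big-endian: lowest address holds the most-significant byte.
The bytes are already most-significant first: 0xCE3B.
Top bit is set, so as a signed 16-bit value this is 0xCE3B − 2^16 = -12741.

-12741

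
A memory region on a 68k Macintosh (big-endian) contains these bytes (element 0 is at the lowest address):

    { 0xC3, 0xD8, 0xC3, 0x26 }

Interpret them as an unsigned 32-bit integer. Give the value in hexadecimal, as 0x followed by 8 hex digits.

0xC3D8C326

Big-endian: lowest address holds the most-significant byte.
The bytes are already most-significant first: 0xC3D8C326.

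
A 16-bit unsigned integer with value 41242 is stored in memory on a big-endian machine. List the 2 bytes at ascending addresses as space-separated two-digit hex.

41242 in hexadecimal, padded to 16 bits, is 0xA11A.
Split into bytes (most-significant first): A1 1A.
Big-endian: lowest address holds the most-significant byte.
So the memory order matches the most-significant-first order: A1 1A.

A1 1A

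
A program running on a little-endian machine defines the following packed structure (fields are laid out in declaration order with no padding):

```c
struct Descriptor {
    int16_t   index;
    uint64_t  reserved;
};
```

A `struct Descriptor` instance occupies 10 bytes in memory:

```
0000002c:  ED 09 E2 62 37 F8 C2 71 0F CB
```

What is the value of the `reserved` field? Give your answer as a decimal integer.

14632038796552004322

`reserved` follows `index` (2 bytes), so it starts at byte offset 2 and occupies 8 bytes.
Bytes at offsets 2..9: E2 62 37 F8 C2 71 0F CB.
Little-endian stores the least-significant byte at the lowest address.
Reassemble most-significant byte first: CB 0F 71 C2 F8 37 62 E2 → 0xCB0F71C2F83762E2.
0xCB0F71C2F83762E2 = 14632038796552004322.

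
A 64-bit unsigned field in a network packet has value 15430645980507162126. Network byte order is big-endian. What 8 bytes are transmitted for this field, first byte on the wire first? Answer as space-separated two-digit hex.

D6 24 AA C3 A2 F0 46 0E

15430645980507162126 in hexadecimal, padded to 64 bits, is 0xD624AAC3A2F0460E.
Split into bytes (most-significant first): D6 24 AA C3 A2 F0 46 0E.
Big-endian stores the most-significant byte at the lowest address.
So the memory order matches the most-significant-first order: D6 24 AA C3 A2 F0 46 0E.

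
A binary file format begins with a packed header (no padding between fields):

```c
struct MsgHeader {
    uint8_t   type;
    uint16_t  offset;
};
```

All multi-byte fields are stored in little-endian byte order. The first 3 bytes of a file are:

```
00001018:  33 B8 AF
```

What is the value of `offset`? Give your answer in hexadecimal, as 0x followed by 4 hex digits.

0xAFB8

`offset` follows `type` (1 byte), so it starts at byte offset 1 and occupies 2 bytes.
Bytes at offsets 1..2: B8 AF.
In little-endian order the low byte comes first in memory.
Reassemble most-significant byte first: AF B8 → 0xAFB8.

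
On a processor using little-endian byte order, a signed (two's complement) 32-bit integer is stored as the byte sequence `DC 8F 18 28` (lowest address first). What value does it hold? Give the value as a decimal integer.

Little-endian: lowest address holds the least-significant byte.
Reassemble most-significant byte first: 28 18 8F DC → 0x28188FDC.
0x28188FDC = 672698332.

672698332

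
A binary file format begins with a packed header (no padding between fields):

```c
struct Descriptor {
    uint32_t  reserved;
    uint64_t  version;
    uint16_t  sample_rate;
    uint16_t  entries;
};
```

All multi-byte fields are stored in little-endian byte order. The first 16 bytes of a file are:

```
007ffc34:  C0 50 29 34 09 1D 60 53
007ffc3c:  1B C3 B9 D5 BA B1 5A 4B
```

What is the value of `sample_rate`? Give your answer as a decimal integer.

`sample_rate` follows `reserved` (4 B), `version` (8 B), so it starts at offset 4 + 8 = 12 and occupies 2 bytes.
Bytes at offsets 12..13: BA B1.
Little-endian: lowest address holds the least-significant byte.
Reassemble most-significant byte first: B1 BA → 0xB1BA.
0xB1BA = 45498.

45498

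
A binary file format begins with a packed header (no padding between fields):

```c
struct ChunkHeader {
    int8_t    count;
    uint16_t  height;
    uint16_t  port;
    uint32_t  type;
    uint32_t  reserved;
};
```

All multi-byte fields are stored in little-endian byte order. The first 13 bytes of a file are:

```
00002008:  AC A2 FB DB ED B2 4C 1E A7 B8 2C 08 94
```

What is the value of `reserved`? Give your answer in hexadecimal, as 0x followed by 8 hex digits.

`reserved` follows `count` (1 B), `height` (2 B), `port` (2 B), `type` (4 B), so it starts at offset 1 + 2 + 2 + 4 = 9 and occupies 4 bytes.
Bytes at offsets 9..12: B8 2C 08 94.
In little-endian order the low byte comes first in memory.
Reassemble most-significant byte first: 94 08 2C B8 → 0x94082CB8.

0x94082CB8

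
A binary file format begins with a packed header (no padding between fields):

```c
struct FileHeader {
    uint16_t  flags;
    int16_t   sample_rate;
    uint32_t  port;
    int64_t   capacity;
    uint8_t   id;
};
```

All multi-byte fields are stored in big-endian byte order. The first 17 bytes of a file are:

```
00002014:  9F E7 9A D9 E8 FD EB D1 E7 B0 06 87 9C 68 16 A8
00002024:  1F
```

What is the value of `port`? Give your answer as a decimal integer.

`port` follows `flags` (2 B), `sample_rate` (2 B), so it starts at offset 2 + 2 = 4 and occupies 4 bytes.
Bytes at offsets 4..7: E8 FD EB D1.
Big-endian stores the most-significant byte at the lowest address.
The bytes are already most-significant first: 0xE8FDEBD1.
0xE8FDEBD1 = 3908955089.

3908955089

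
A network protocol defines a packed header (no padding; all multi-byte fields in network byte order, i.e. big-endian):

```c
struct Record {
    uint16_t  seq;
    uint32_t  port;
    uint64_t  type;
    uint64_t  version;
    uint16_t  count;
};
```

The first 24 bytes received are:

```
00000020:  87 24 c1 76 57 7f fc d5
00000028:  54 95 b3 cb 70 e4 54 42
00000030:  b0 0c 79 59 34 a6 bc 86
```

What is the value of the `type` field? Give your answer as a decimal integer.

18218560869540524260

`type` follows `seq` (2 B), `port` (4 B), so it starts at offset 2 + 4 = 6 and occupies 8 bytes.
Bytes at offsets 6..13: FC D5 54 95 B3 CB 70 E4.
Big-endian: lowest address holds the most-significant byte.
The bytes are already most-significant first: 0xFCD55495B3CB70E4.
0xFCD55495B3CB70E4 = 18218560869540524260.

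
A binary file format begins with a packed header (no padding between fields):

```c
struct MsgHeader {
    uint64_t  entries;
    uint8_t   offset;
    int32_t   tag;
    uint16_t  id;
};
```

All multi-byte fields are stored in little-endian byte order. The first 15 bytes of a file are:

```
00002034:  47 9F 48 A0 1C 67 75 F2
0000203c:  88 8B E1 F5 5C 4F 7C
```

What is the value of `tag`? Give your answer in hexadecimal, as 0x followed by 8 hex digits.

`tag` follows `entries` (8 B), `offset` (1 B), so it starts at offset 8 + 1 = 9 and occupies 4 bytes.
Bytes at offsets 9..12: 8B E1 F5 5C.
In little-endian order the low byte comes first in memory.
Reassemble most-significant byte first: 5C F5 E1 8B → 0x5CF5E18B.

0x5CF5E18B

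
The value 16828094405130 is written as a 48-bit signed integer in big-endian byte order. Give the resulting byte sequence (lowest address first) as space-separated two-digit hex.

0F 4E 18 96 DA 0A

16828094405130 in hexadecimal, padded to 48 bits, is 0x0F4E1896DA0A.
Split into bytes (most-significant first): 0F 4E 18 96 DA 0A.
In big-endian order the high byte comes first in memory.
So the memory order matches the most-significant-first order: 0F 4E 18 96 DA 0A.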